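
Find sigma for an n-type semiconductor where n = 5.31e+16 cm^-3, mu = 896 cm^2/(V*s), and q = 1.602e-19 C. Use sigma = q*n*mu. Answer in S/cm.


Step 1: sigma = q * n * mu
Step 2: sigma = 1.602e-19 * 5.31e+16 * 896
Step 3: sigma = 7.622e+00 S/cm

7.622e+00


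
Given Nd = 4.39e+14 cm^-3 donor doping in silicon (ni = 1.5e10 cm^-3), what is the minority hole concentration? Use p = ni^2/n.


Step 1: Since Nd >> ni, n ≈ Nd = 4.39e+14 cm^-3
Step 2: p = ni^2 / n = (1.5e10)^2 / 4.39e+14
Step 3: p = 2.25e20 / 4.39e+14 = 5.13e+05 cm^-3

5.13e+05


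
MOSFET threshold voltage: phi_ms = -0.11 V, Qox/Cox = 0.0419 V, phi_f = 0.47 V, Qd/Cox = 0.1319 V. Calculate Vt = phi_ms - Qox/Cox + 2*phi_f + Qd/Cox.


Step 1: Vt = phi_ms - Qox/Cox + 2*phi_f + Qd/Cox
Step 2: Vt = -0.11 - 0.0419 + 2*0.47 + 0.1319
Step 3: Vt = -0.11 - 0.0419 + 0.94 + 0.1319
Step 4: Vt = 0.92 V

0.92


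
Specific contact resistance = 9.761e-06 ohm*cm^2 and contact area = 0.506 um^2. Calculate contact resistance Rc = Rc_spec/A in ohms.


Step 1: Convert area to cm^2: 0.506 um^2 = 5.0600e-09 cm^2
Step 2: Rc = Rc_spec / A = 9.761e-06 / 5.0600e-09
Step 3: Rc = 1.93e+03 ohms

1.93e+03


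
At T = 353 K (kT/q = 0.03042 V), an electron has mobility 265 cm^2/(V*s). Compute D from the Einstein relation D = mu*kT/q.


Step 1: D = mu * (kT/q)
Step 2: D = 265 * 0.03042
Step 3: D = 8.06 cm^2/s

8.06


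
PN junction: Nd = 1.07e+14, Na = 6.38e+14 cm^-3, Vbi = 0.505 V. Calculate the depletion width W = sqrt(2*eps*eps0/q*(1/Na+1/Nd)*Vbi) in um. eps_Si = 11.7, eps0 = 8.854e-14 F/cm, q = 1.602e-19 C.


Step 1: 1/Na + 1/Nd = 1/6.38e+14 + 1/1.07e+14 = 1.09132e-14
Step 2: 2*eps*eps0/q = 2*11.7*8.854e-14/1.602e-19 = 1.293281e+07
Step 3: W^2 = 1.293281e+07 * 1.09132e-14 * 0.505 = 7.12749e-08
Step 4: W = sqrt(7.12749e-08) = 2.670e-04 cm = 2.67 um

2.67


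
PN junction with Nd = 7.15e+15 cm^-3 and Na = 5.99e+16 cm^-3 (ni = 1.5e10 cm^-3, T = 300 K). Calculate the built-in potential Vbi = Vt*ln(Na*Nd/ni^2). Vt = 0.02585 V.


Step 1: Compute Na*Nd/ni^2 = 5.99e+16 * 7.15e+15 / (1.5e10)^2 = 1.9035e+12
Step 2: ln(1.9035e+12) = 28.2747
Step 3: Vbi = 0.02585 * 28.2747 = 0.731 V

0.731


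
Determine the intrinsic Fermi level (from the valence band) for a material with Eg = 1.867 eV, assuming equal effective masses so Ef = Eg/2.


Step 1: For an intrinsic semiconductor, the Fermi level sits at midgap.
Step 2: Ef = Eg / 2 = 1.867 / 2 = 0.9335 eV

0.9335


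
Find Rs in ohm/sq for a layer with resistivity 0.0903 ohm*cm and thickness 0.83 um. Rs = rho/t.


Step 1: Convert thickness to cm: t = 0.83 um = 8.3000e-05 cm
Step 2: Rs = rho / t = 0.0903 / 8.3000e-05
Step 3: Rs = 1088.0 ohm/sq

1088.0


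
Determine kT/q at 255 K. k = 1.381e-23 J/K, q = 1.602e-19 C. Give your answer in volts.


Step 1: kT = 1.381e-23 * 255 = 3.52155e-21 J
Step 2: Vt = kT/q = 3.52155e-21 / 1.602e-19
Step 3: Vt = 0.02198 V

0.02198


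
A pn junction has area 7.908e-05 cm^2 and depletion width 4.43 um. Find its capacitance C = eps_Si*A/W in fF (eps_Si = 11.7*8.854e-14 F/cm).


Step 1: eps_Si = 11.7 * 8.854e-14 = 1.035918e-12 F/cm
Step 2: W in cm = 4.43 * 1e-4 = 4.43e-04 cm
Step 3: C = 1.035918e-12 * 7.908e-05 / 4.43e-04 = 1.849219e-13 F
Step 4: C = 184.92 fF

184.92


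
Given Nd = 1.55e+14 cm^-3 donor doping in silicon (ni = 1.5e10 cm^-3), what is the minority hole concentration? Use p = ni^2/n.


Step 1: Since Nd >> ni, n ≈ Nd = 1.55e+14 cm^-3
Step 2: p = ni^2 / n = (1.5e10)^2 / 1.55e+14
Step 3: p = 2.25e20 / 1.55e+14 = 1.45e+06 cm^-3

1.45e+06


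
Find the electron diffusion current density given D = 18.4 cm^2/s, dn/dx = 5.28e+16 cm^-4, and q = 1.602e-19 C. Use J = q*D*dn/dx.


Step 1: J = q * D * (dn/dx)
Step 2: J = 1.602e-19 * 18.4 * 5.28e+16
Step 3: J = 1.56e-01 A/cm^2

1.56e-01


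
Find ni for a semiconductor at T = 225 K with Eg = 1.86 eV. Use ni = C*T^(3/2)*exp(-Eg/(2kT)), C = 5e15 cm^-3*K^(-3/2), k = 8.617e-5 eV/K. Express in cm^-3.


Step 1: Compute kT = 8.617e-5 * 225 = 0.01938825 eV
Step 2: Exponent = -Eg/(2kT) = -1.86/(2*0.01938825) = -47.96720
Step 3: T^(3/2) = 225^1.5 = 3375.00
Step 4: ni = 5e15 * 3375.00 * exp(-47.96720) = 2.49e-02 cm^-3

2.49e-02


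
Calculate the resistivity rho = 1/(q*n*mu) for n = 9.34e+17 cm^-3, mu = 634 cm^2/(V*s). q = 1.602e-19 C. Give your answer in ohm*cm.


Step 1: sigma = q * n * mu = 1.602e-19 * 9.34e+17 * 634 = 9.48634e+01 S/cm
Step 2: rho = 1 / sigma = 1 / 9.48634e+01 = 0.01054 ohm*cm

0.01054


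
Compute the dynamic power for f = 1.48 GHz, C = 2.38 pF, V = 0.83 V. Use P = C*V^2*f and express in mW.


Step 1: V^2 = 0.83^2 = 0.6889 V^2
Step 2: P = C*V^2*f = 2.38e-12 F * 0.6889 * 1.48e9 Hz
Step 3: P = 2.42658136e-03 W
Step 4: P = 2.427 mW

2.427


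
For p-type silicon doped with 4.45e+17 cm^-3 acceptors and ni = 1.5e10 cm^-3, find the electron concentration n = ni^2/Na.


Step 1: Majority hole concentration p ≈ Na = 4.45e+17 cm^-3
Step 2: n = ni^2 / Na = (1.5e10)^2 / 4.45e+17
Step 3: n = 5.06e+02 cm^-3

5.06e+02


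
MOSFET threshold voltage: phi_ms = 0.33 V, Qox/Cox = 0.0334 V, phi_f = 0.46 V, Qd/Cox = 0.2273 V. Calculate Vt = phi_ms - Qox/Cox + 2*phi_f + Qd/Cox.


Step 1: Vt = phi_ms - Qox/Cox + 2*phi_f + Qd/Cox
Step 2: Vt = 0.33 - 0.0334 + 2*0.46 + 0.2273
Step 3: Vt = 0.33 - 0.0334 + 0.92 + 0.2273
Step 4: Vt = 1.4439 V

1.4439


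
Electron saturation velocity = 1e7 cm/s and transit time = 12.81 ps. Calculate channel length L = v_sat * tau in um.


Step 1: tau in seconds = 12.81 ps * 1e-12 = 1.2810e-11 s
Step 2: L = v_sat * tau = 1e7 * 1.2810e-11 = 1.2810e-04 cm
Step 3: L in um = 1.2810e-04 * 1e4 = 1.281 um

1.281


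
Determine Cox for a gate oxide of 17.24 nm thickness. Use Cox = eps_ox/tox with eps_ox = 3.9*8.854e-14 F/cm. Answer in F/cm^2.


Step 1: eps_ox = 3.9 * 8.854e-14 = 3.45306e-13 F/cm
Step 2: tox in cm = 17.24 nm * 1e-7 = 1.7240e-06 cm
Step 3: Cox = 3.45306e-13 / 1.7240e-06 = 2.00e-07 F/cm^2

2.00e-07


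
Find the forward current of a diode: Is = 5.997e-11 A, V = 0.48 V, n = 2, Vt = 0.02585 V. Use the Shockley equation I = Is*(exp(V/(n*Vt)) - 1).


Step 1: V/(n*Vt) = 0.48/(2*0.02585) = 9.2843
Step 2: exp(9.2843) = 1.0768e+04
Step 3: I = 5.997e-11 * (1.0768e+04 - 1) = 6.46e-07 A

6.46e-07


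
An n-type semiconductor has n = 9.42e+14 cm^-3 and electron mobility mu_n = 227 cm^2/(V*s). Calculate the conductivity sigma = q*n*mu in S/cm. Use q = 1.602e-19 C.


Step 1: sigma = q * n * mu
Step 2: sigma = 1.602e-19 * 9.42e+14 * 227
Step 3: sigma = 3.426e-02 S/cm

3.426e-02


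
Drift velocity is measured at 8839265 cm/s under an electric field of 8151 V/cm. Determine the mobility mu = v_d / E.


Step 1: mu = v_d / E
Step 2: mu = 8839265 / 8151
Step 3: mu = 1084.44 cm^2/(V*s)

1084.44


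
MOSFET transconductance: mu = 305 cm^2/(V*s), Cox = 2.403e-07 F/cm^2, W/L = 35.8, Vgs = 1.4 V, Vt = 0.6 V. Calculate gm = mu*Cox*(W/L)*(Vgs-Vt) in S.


Step 1: Vov = Vgs - Vt = 1.4 - 0.6 = 0.8 V
Step 2: gm = mu * Cox * (W/L) * Vov
Step 3: gm = 305 * 2.403e-07 * 35.8 * 0.8 = 2.10e-03 S

2.10e-03


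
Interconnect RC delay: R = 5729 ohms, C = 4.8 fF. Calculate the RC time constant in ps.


Step 1: tau = R * C
Step 2: tau = 5729 * 4.8 fF = 5729 * 4.8e-15 F
Step 3: tau = 2.74992e-11 s = 27.4992 ps

27.4992


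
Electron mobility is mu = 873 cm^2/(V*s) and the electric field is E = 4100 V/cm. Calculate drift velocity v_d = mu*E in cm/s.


Step 1: v_d = mu * E
Step 2: v_d = 873 * 4100 = 3579300
Step 3: v_d = 3.58e+06 cm/s

3.58e+06


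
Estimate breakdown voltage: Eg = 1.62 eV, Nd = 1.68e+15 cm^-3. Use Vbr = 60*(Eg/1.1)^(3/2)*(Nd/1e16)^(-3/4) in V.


Step 1: Eg/1.1 = 1.62/1.1 = 1.472727
Step 2: (Eg/1.1)^1.5 = 1.472727^1.5 = 1.787242
Step 3: (Nd/1e16)^(-0.75) = (0.168)^(-0.75) = 3.810817
Step 4: Vbr = 60 * 1.787242 * 3.810817 = 408.7 V

408.7


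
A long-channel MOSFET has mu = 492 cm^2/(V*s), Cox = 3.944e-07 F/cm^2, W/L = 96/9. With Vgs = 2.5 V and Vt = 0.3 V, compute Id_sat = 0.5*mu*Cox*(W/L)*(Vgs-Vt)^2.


Step 1: Overdrive voltage Vov = Vgs - Vt = 2.5 - 0.3 = 2.2 V
Step 2: W/L = 96/9 = 10.6667
Step 3: Id = 0.5 * 492 * 3.944e-07 * 10.6667 * 2.2^2
Step 4: Id = 5.01e-03 A

5.01e-03


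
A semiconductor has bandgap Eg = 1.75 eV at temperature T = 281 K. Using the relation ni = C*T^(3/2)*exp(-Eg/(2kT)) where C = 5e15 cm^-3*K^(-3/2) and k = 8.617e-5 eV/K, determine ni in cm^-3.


Step 1: Compute kT = 8.617e-5 * 281 = 0.02421377 eV
Step 2: Exponent = -Eg/(2kT) = -1.75/(2*0.02421377) = -36.13646
Step 3: T^(3/2) = 281^1.5 = 4710.42
Step 4: ni = 5e15 * 4710.42 * exp(-36.13646) = 4.77e+03 cm^-3

4.77e+03


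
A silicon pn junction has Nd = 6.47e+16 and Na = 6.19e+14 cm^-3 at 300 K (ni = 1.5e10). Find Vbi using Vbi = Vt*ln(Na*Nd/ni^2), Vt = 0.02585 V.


Step 1: Compute Na*Nd/ni^2 = 6.19e+14 * 6.47e+16 / (1.5e10)^2 = 1.7800e+11
Step 2: ln(1.7800e+11) = 25.9050
Step 3: Vbi = 0.02585 * 25.9050 = 0.67 V

0.67


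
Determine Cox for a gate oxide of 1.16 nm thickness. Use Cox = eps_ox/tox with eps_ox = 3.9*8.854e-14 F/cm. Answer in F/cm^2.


Step 1: eps_ox = 3.9 * 8.854e-14 = 3.45306e-13 F/cm
Step 2: tox in cm = 1.16 nm * 1e-7 = 1.1600e-07 cm
Step 3: Cox = 3.45306e-13 / 1.1600e-07 = 2.98e-06 F/cm^2

2.98e-06


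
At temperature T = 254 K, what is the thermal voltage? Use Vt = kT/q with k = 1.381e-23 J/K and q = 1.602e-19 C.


Step 1: kT = 1.381e-23 * 254 = 3.50774e-21 J
Step 2: Vt = kT/q = 3.50774e-21 / 1.602e-19
Step 3: Vt = 0.0219 V

0.0219


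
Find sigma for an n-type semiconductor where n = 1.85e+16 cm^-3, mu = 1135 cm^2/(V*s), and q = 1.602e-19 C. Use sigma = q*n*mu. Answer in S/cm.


Step 1: sigma = q * n * mu
Step 2: sigma = 1.602e-19 * 1.85e+16 * 1135
Step 3: sigma = 3.364e+00 S/cm

3.364e+00


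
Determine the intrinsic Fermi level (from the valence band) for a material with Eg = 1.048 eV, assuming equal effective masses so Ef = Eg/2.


Step 1: For an intrinsic semiconductor, the Fermi level sits at midgap.
Step 2: Ef = Eg / 2 = 1.048 / 2 = 0.524 eV

0.524


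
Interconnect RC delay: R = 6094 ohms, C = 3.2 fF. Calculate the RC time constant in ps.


Step 1: tau = R * C
Step 2: tau = 6094 * 3.2 fF = 6094 * 3.2e-15 F
Step 3: tau = 1.95008e-11 s = 19.5008 ps

19.5008


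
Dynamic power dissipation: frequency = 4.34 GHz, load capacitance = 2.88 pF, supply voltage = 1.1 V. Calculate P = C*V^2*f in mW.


Step 1: V^2 = 1.1^2 = 1.21 V^2
Step 2: P = C*V^2*f = 2.88e-12 F * 1.21 * 4.34e9 Hz
Step 3: P = 1.5124032e-02 W
Step 4: P = 15.124 mW

15.124


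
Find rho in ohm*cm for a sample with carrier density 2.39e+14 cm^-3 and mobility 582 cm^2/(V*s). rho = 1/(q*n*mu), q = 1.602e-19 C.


Step 1: sigma = q * n * mu = 1.602e-19 * 2.39e+14 * 582 = 2.22835e-02 S/cm
Step 2: rho = 1 / sigma = 1 / 2.22835e-02 = 44.88 ohm*cm

44.88


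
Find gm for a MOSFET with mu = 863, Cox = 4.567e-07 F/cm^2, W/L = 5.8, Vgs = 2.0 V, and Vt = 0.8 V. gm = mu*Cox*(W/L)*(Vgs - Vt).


Step 1: Vov = Vgs - Vt = 2.0 - 0.8 = 1.2 V
Step 2: gm = mu * Cox * (W/L) * Vov
Step 3: gm = 863 * 4.567e-07 * 5.8 * 1.2 = 2.74e-03 S

2.74e-03


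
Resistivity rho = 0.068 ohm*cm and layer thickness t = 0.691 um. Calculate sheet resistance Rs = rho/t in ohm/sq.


Step 1: Convert thickness to cm: t = 0.691 um = 6.9100e-05 cm
Step 2: Rs = rho / t = 0.068 / 6.9100e-05
Step 3: Rs = 984.1 ohm/sq

984.1


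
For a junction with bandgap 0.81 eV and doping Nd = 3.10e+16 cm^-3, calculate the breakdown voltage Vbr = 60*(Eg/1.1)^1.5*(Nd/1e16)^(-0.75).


Step 1: Eg/1.1 = 0.81/1.1 = 0.736364
Step 2: (Eg/1.1)^1.5 = 0.736364^1.5 = 0.631886
Step 3: (Nd/1e16)^(-0.75) = (3.1)^(-0.75) = 0.428034
Step 4: Vbr = 60 * 0.631886 * 0.428034 = 16.2 V

16.2


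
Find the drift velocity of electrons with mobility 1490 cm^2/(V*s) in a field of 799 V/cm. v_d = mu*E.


Step 1: v_d = mu * E
Step 2: v_d = 1490 * 799 = 1190510
Step 3: v_d = 1.19e+06 cm/s

1.19e+06


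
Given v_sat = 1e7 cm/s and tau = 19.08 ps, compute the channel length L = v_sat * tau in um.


Step 1: tau in seconds = 19.08 ps * 1e-12 = 1.9080e-11 s
Step 2: L = v_sat * tau = 1e7 * 1.9080e-11 = 1.9080e-04 cm
Step 3: L in um = 1.9080e-04 * 1e4 = 1.908 um

1.908


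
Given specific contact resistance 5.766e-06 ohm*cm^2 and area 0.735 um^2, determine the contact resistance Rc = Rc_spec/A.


Step 1: Convert area to cm^2: 0.735 um^2 = 7.3500e-09 cm^2
Step 2: Rc = Rc_spec / A = 5.766e-06 / 7.3500e-09
Step 3: Rc = 7.84e+02 ohms

7.84e+02


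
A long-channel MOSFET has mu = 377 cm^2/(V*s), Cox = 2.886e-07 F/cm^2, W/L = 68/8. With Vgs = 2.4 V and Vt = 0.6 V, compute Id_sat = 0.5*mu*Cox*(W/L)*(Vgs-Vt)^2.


Step 1: Overdrive voltage Vov = Vgs - Vt = 2.4 - 0.6 = 1.8 V
Step 2: W/L = 68/8 = 8.5
Step 3: Id = 0.5 * 377 * 2.886e-07 * 8.5 * 1.8^2
Step 4: Id = 1.50e-03 A

1.50e-03


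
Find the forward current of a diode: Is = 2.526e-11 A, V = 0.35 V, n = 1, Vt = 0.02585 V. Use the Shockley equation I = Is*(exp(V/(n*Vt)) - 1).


Step 1: V/(n*Vt) = 0.35/(1*0.02585) = 13.5397
Step 2: exp(13.5397) = 7.5896e+05
Step 3: I = 2.526e-11 * (7.5896e+05 - 1) = 1.92e-05 A

1.92e-05


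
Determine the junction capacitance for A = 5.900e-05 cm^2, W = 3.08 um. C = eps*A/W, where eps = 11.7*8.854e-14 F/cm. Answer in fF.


Step 1: eps_Si = 11.7 * 8.854e-14 = 1.035918e-12 F/cm
Step 2: W in cm = 3.08 * 1e-4 = 3.08e-04 cm
Step 3: C = 1.035918e-12 * 5.900e-05 / 3.08e-04 = 1.984388e-13 F
Step 4: C = 198.44 fF

198.44


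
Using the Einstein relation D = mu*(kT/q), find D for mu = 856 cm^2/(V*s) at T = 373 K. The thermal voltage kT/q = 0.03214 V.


Step 1: D = mu * (kT/q)
Step 2: D = 856 * 0.03214
Step 3: D = 27.51 cm^2/s

27.51


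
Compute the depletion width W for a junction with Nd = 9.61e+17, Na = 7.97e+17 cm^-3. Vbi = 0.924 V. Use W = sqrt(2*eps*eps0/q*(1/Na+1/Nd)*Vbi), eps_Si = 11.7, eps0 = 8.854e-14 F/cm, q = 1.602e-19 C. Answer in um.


Step 1: 1/Na + 1/Nd = 1/7.97e+17 + 1/9.61e+17 = 2.29529e-18
Step 2: 2*eps*eps0/q = 2*11.7*8.854e-14/1.602e-19 = 1.293281e+07
Step 3: W^2 = 1.293281e+07 * 2.29529e-18 * 0.924 = 2.74285e-11
Step 4: W = sqrt(2.74285e-11) = 5.237e-06 cm = 0.05237 um

0.05237


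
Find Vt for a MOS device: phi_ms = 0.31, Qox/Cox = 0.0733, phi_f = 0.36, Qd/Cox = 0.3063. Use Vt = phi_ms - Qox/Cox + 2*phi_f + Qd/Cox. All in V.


Step 1: Vt = phi_ms - Qox/Cox + 2*phi_f + Qd/Cox
Step 2: Vt = 0.31 - 0.0733 + 2*0.36 + 0.3063
Step 3: Vt = 0.31 - 0.0733 + 0.72 + 0.3063
Step 4: Vt = 1.263 V

1.263


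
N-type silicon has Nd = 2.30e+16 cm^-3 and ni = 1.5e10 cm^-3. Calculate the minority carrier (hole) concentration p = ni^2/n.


Step 1: Since Nd >> ni, n ≈ Nd = 2.30e+16 cm^-3
Step 2: p = ni^2 / n = (1.5e10)^2 / 2.30e+16
Step 3: p = 2.25e20 / 2.30e+16 = 9.78e+03 cm^-3

9.78e+03


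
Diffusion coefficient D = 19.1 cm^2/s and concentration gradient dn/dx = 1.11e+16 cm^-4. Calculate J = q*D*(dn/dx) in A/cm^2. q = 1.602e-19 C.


Step 1: J = q * D * (dn/dx)
Step 2: J = 1.602e-19 * 19.1 * 1.11e+16
Step 3: J = 3.40e-02 A/cm^2

3.40e-02


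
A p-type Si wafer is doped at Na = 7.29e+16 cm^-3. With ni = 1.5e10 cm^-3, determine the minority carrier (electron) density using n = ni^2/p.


Step 1: Majority hole concentration p ≈ Na = 7.29e+16 cm^-3
Step 2: n = ni^2 / Na = (1.5e10)^2 / 7.29e+16
Step 3: n = 3.09e+03 cm^-3

3.09e+03


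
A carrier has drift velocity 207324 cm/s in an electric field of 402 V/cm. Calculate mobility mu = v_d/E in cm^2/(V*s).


Step 1: mu = v_d / E
Step 2: mu = 207324 / 402
Step 3: mu = 515.73 cm^2/(V*s)

515.73


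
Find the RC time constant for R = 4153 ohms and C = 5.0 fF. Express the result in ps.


Step 1: tau = R * C
Step 2: tau = 4153 * 5.0 fF = 4153 * 5.0e-15 F
Step 3: tau = 2.0765e-11 s = 20.765 ps

20.765


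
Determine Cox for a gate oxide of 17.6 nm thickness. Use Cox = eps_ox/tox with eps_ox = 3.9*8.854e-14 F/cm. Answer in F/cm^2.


Step 1: eps_ox = 3.9 * 8.854e-14 = 3.45306e-13 F/cm
Step 2: tox in cm = 17.6 nm * 1e-7 = 1.7600e-06 cm
Step 3: Cox = 3.45306e-13 / 1.7600e-06 = 1.96e-07 F/cm^2

1.96e-07


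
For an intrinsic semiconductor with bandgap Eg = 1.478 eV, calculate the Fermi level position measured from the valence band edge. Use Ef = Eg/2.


Step 1: For an intrinsic semiconductor, the Fermi level sits at midgap.
Step 2: Ef = Eg / 2 = 1.478 / 2 = 0.739 eV

0.739


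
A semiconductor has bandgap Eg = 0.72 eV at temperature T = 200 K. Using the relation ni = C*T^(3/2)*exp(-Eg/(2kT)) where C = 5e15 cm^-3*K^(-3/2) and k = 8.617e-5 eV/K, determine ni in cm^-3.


Step 1: Compute kT = 8.617e-5 * 200 = 0.017234 eV
Step 2: Exponent = -Eg/(2kT) = -0.72/(2*0.017234) = -20.88894
Step 3: T^(3/2) = 200^1.5 = 2828.43
Step 4: ni = 5e15 * 2828.43 * exp(-20.88894) = 1.20e+10 cm^-3

1.20e+10


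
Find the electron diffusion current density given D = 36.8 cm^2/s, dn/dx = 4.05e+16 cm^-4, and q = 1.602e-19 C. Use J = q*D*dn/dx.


Step 1: J = q * D * (dn/dx)
Step 2: J = 1.602e-19 * 36.8 * 4.05e+16
Step 3: J = 2.39e-01 A/cm^2

2.39e-01


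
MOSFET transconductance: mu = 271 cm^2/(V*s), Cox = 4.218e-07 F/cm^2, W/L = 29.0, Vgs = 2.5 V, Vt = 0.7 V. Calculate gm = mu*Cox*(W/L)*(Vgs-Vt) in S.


Step 1: Vov = Vgs - Vt = 2.5 - 0.7 = 1.8 V
Step 2: gm = mu * Cox * (W/L) * Vov
Step 3: gm = 271 * 4.218e-07 * 29.0 * 1.8 = 5.97e-03 S

5.97e-03


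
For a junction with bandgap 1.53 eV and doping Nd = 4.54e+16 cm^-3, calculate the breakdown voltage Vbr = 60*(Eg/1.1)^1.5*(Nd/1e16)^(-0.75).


Step 1: Eg/1.1 = 1.53/1.1 = 1.390909
Step 2: (Eg/1.1)^1.5 = 1.390909^1.5 = 1.640394
Step 3: (Nd/1e16)^(-0.75) = (4.54)^(-0.75) = 0.321520
Step 4: Vbr = 60 * 1.640394 * 0.321520 = 31.6 V

31.6


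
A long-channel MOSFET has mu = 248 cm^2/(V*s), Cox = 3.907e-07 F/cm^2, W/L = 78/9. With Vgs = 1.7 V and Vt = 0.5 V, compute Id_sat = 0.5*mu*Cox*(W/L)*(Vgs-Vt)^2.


Step 1: Overdrive voltage Vov = Vgs - Vt = 1.7 - 0.5 = 1.2 V
Step 2: W/L = 78/9 = 8.66667
Step 3: Id = 0.5 * 248 * 3.907e-07 * 8.66667 * 1.2^2
Step 4: Id = 6.05e-04 A

6.05e-04


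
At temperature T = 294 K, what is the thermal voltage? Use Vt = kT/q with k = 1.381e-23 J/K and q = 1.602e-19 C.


Step 1: kT = 1.381e-23 * 294 = 4.06014e-21 J
Step 2: Vt = kT/q = 4.06014e-21 / 1.602e-19
Step 3: Vt = 0.02534 V

0.02534


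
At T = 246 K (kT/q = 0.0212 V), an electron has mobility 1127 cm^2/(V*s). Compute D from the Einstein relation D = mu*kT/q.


Step 1: D = mu * (kT/q)
Step 2: D = 1127 * 0.0212
Step 3: D = 23.89 cm^2/s

23.89


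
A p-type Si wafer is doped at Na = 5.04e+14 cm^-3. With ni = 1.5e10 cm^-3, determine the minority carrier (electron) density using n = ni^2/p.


Step 1: Majority hole concentration p ≈ Na = 5.04e+14 cm^-3
Step 2: n = ni^2 / Na = (1.5e10)^2 / 5.04e+14
Step 3: n = 4.46e+05 cm^-3

4.46e+05


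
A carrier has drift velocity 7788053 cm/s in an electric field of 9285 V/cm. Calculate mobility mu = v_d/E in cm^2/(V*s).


Step 1: mu = v_d / E
Step 2: mu = 7788053 / 9285
Step 3: mu = 838.78 cm^2/(V*s)

838.78


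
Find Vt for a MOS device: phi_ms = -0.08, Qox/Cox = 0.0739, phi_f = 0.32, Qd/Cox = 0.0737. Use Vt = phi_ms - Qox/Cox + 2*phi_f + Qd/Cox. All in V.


Step 1: Vt = phi_ms - Qox/Cox + 2*phi_f + Qd/Cox
Step 2: Vt = -0.08 - 0.0739 + 2*0.32 + 0.0737
Step 3: Vt = -0.08 - 0.0739 + 0.64 + 0.0737
Step 4: Vt = 0.5598 V

0.5598


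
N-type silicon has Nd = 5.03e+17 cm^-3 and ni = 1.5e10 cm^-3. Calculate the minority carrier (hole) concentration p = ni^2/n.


Step 1: Since Nd >> ni, n ≈ Nd = 5.03e+17 cm^-3
Step 2: p = ni^2 / n = (1.5e10)^2 / 5.03e+17
Step 3: p = 2.25e20 / 5.03e+17 = 4.47e+02 cm^-3

4.47e+02


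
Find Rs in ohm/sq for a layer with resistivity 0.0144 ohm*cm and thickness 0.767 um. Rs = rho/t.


Step 1: Convert thickness to cm: t = 0.767 um = 7.6700e-05 cm
Step 2: Rs = rho / t = 0.0144 / 7.6700e-05
Step 3: Rs = 187.7 ohm/sq

187.7


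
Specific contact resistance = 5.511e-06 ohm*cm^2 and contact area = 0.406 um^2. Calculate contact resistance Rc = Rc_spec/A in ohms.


Step 1: Convert area to cm^2: 0.406 um^2 = 4.0600e-09 cm^2
Step 2: Rc = Rc_spec / A = 5.511e-06 / 4.0600e-09
Step 3: Rc = 1.36e+03 ohms

1.36e+03


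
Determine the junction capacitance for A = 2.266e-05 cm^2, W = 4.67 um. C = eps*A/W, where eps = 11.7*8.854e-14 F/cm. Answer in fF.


Step 1: eps_Si = 11.7 * 8.854e-14 = 1.035918e-12 F/cm
Step 2: W in cm = 4.67 * 1e-4 = 4.67e-04 cm
Step 3: C = 1.035918e-12 * 2.266e-05 / 4.67e-04 = 5.026531e-14 F
Step 4: C = 50.27 fF

50.27


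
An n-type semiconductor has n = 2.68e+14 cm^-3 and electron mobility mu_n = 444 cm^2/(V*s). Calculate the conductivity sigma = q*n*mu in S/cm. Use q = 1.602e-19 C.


Step 1: sigma = q * n * mu
Step 2: sigma = 1.602e-19 * 2.68e+14 * 444
Step 3: sigma = 1.906e-02 S/cm

1.906e-02


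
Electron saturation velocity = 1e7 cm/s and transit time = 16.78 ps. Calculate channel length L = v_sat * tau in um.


Step 1: tau in seconds = 16.78 ps * 1e-12 = 1.6780e-11 s
Step 2: L = v_sat * tau = 1e7 * 1.6780e-11 = 1.6780e-04 cm
Step 3: L in um = 1.6780e-04 * 1e4 = 1.678 um

1.678


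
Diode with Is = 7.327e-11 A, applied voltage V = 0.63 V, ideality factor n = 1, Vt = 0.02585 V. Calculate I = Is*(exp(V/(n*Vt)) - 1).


Step 1: V/(n*Vt) = 0.63/(1*0.02585) = 24.3714
Step 2: exp(24.3714) = 3.8403e+10
Step 3: I = 7.327e-11 * (3.8403e+10 - 1) = 2.81e+00 A

2.81e+00


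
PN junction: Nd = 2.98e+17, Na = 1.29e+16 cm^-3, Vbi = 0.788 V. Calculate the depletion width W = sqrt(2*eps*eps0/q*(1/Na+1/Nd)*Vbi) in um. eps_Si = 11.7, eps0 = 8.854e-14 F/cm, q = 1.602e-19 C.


Step 1: 1/Na + 1/Nd = 1/1.29e+16 + 1/2.98e+17 = 8.08751e-17
Step 2: 2*eps*eps0/q = 2*11.7*8.854e-14/1.602e-19 = 1.293281e+07
Step 3: W^2 = 1.293281e+07 * 8.08751e-17 * 0.788 = 8.24203e-10
Step 4: W = sqrt(8.24203e-10) = 2.871e-05 cm = 0.2871 um

0.2871


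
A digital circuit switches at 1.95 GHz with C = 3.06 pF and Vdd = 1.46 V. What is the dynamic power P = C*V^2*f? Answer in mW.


Step 1: V^2 = 1.46^2 = 2.1316 V^2
Step 2: P = C*V^2*f = 3.06e-12 F * 2.1316 * 1.95e9 Hz
Step 3: P = 1.27192572e-02 W
Step 4: P = 12.719 mW

12.719


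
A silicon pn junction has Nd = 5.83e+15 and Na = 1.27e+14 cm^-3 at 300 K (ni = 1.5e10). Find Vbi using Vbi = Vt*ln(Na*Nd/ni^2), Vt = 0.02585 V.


Step 1: Compute Na*Nd/ni^2 = 1.27e+14 * 5.83e+15 / (1.5e10)^2 = 3.2907e+09
Step 2: ln(3.2907e+09) = 21.9144
Step 3: Vbi = 0.02585 * 21.9144 = 0.566 V

0.566


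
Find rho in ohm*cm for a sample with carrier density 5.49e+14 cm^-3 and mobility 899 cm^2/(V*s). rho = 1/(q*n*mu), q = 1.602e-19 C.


Step 1: sigma = q * n * mu = 1.602e-19 * 5.49e+14 * 899 = 7.90669e-02 S/cm
Step 2: rho = 1 / sigma = 1 / 7.90669e-02 = 12.65 ohm*cm

12.65


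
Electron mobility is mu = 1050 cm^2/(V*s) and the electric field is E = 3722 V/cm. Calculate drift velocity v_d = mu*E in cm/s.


Step 1: v_d = mu * E
Step 2: v_d = 1050 * 3722 = 3908100
Step 3: v_d = 3.91e+06 cm/s

3.91e+06


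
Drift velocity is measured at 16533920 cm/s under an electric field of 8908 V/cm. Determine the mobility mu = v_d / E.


Step 1: mu = v_d / E
Step 2: mu = 16533920 / 8908
Step 3: mu = 1856.08 cm^2/(V*s)

1856.08


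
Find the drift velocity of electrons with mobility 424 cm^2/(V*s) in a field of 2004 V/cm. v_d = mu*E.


Step 1: v_d = mu * E
Step 2: v_d = 424 * 2004 = 849696
Step 3: v_d = 8.50e+05 cm/s

8.50e+05


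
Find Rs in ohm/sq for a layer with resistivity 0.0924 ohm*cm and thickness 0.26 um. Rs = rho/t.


Step 1: Convert thickness to cm: t = 0.26 um = 2.6000e-05 cm
Step 2: Rs = rho / t = 0.0924 / 2.6000e-05
Step 3: Rs = 3553.8 ohm/sq

3553.8


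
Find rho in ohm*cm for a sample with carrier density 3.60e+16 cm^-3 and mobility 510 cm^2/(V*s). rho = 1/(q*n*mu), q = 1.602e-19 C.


Step 1: sigma = q * n * mu = 1.602e-19 * 3.60e+16 * 510 = 2.94127e+00 S/cm
Step 2: rho = 1 / sigma = 1 / 2.94127e+00 = 0.34 ohm*cm

0.34


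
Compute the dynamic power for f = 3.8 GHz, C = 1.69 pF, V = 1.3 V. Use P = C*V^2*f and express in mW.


Step 1: V^2 = 1.3^2 = 1.69 V^2
Step 2: P = C*V^2*f = 1.69e-12 F * 1.69 * 3.8e9 Hz
Step 3: P = 1.085318e-02 W
Step 4: P = 10.853 mW

10.853


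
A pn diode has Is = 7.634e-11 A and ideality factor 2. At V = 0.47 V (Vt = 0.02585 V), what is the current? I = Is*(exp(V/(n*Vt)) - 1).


Step 1: V/(n*Vt) = 0.47/(2*0.02585) = 9.0909
Step 2: exp(9.0909) = 8.8742e+03
Step 3: I = 7.634e-11 * (8.8742e+03 - 1) = 6.77e-07 A

6.77e-07


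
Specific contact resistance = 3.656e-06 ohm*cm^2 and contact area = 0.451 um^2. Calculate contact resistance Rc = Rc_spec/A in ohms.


Step 1: Convert area to cm^2: 0.451 um^2 = 4.5100e-09 cm^2
Step 2: Rc = Rc_spec / A = 3.656e-06 / 4.5100e-09
Step 3: Rc = 8.11e+02 ohms

8.11e+02


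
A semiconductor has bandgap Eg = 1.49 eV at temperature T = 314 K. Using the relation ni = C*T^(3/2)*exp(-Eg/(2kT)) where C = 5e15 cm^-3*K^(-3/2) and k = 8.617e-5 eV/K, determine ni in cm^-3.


Step 1: Compute kT = 8.617e-5 * 314 = 0.02705738 eV
Step 2: Exponent = -Eg/(2kT) = -1.49/(2*0.02705738) = -27.53408
Step 3: T^(3/2) = 314^1.5 = 5564.09
Step 4: ni = 5e15 * 5564.09 * exp(-27.53408) = 3.07e+07 cm^-3

3.07e+07


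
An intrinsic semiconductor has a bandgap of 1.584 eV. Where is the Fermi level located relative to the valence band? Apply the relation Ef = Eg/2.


Step 1: For an intrinsic semiconductor, the Fermi level sits at midgap.
Step 2: Ef = Eg / 2 = 1.584 / 2 = 0.792 eV

0.792


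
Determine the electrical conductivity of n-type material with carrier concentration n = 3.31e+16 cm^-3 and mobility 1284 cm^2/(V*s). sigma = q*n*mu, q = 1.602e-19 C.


Step 1: sigma = q * n * mu
Step 2: sigma = 1.602e-19 * 3.31e+16 * 1284
Step 3: sigma = 6.809e+00 S/cm

6.809e+00


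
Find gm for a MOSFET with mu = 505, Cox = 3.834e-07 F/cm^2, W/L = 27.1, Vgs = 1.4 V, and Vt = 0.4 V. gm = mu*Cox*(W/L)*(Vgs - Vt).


Step 1: Vov = Vgs - Vt = 1.4 - 0.4 = 1.0 V
Step 2: gm = mu * Cox * (W/L) * Vov
Step 3: gm = 505 * 3.834e-07 * 27.1 * 1.0 = 5.25e-03 S

5.25e-03


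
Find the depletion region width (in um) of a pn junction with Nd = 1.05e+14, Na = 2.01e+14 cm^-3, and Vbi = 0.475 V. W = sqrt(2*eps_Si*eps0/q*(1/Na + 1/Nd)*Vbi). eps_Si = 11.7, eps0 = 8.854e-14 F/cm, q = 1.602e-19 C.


Step 1: 1/Na + 1/Nd = 1/2.01e+14 + 1/1.05e+14 = 1.44989e-14
Step 2: 2*eps*eps0/q = 2*11.7*8.854e-14/1.602e-19 = 1.293281e+07
Step 3: W^2 = 1.293281e+07 * 1.44989e-14 * 0.475 = 8.90680e-08
Step 4: W = sqrt(8.90680e-08) = 2.984e-04 cm = 2.984 um

2.984


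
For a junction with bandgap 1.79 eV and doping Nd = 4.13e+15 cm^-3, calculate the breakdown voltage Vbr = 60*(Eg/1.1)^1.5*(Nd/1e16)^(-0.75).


Step 1: Eg/1.1 = 1.79/1.1 = 1.627273
Step 2: (Eg/1.1)^1.5 = 1.627273^1.5 = 2.075824
Step 3: (Nd/1e16)^(-0.75) = (0.413)^(-0.75) = 1.941053
Step 4: Vbr = 60 * 2.075824 * 1.941053 = 241.8 V

241.8


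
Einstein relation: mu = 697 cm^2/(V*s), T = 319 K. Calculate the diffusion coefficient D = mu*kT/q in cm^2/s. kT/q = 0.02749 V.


Step 1: D = mu * (kT/q)
Step 2: D = 697 * 0.02749
Step 3: D = 19.16 cm^2/s

19.16


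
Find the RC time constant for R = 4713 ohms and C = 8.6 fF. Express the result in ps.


Step 1: tau = R * C
Step 2: tau = 4713 * 8.6 fF = 4713 * 8.6e-15 F
Step 3: tau = 4.05318e-11 s = 40.5318 ps

40.5318


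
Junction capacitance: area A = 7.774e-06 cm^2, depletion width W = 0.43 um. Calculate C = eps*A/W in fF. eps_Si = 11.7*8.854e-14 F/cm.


Step 1: eps_Si = 11.7 * 8.854e-14 = 1.035918e-12 F/cm
Step 2: W in cm = 0.43 * 1e-4 = 4.30e-05 cm
Step 3: C = 1.035918e-12 * 7.774e-06 / 4.30e-05 = 1.872843e-13 F
Step 4: C = 187.28 fF

187.28


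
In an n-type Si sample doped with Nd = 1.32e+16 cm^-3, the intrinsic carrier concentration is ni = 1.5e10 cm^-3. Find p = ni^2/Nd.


Step 1: Since Nd >> ni, n ≈ Nd = 1.32e+16 cm^-3
Step 2: p = ni^2 / n = (1.5e10)^2 / 1.32e+16
Step 3: p = 2.25e20 / 1.32e+16 = 1.70e+04 cm^-3

1.70e+04


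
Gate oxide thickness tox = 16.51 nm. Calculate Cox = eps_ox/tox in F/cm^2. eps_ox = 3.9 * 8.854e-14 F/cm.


Step 1: eps_ox = 3.9 * 8.854e-14 = 3.45306e-13 F/cm
Step 2: tox in cm = 16.51 nm * 1e-7 = 1.6510e-06 cm
Step 3: Cox = 3.45306e-13 / 1.6510e-06 = 2.09e-07 F/cm^2

2.09e-07


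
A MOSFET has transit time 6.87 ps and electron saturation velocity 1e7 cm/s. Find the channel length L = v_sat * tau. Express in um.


Step 1: tau in seconds = 6.87 ps * 1e-12 = 6.8700e-12 s
Step 2: L = v_sat * tau = 1e7 * 6.8700e-12 = 6.8700e-05 cm
Step 3: L in um = 6.8700e-05 * 1e4 = 0.687 um

0.687


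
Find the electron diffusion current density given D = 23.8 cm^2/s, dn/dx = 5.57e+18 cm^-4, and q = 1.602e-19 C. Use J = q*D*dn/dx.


Step 1: J = q * D * (dn/dx)
Step 2: J = 1.602e-19 * 23.8 * 5.57e+18
Step 3: J = 2.12e+01 A/cm^2

2.12e+01


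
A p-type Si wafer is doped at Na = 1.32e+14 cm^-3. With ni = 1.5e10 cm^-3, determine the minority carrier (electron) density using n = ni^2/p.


Step 1: Majority hole concentration p ≈ Na = 1.32e+14 cm^-3
Step 2: n = ni^2 / Na = (1.5e10)^2 / 1.32e+14
Step 3: n = 1.70e+06 cm^-3

1.70e+06


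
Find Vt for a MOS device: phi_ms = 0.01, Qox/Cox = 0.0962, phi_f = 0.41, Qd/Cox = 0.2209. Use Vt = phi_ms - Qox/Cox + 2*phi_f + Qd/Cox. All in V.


Step 1: Vt = phi_ms - Qox/Cox + 2*phi_f + Qd/Cox
Step 2: Vt = 0.01 - 0.0962 + 2*0.41 + 0.2209
Step 3: Vt = 0.01 - 0.0962 + 0.82 + 0.2209
Step 4: Vt = 0.9547 V

0.9547


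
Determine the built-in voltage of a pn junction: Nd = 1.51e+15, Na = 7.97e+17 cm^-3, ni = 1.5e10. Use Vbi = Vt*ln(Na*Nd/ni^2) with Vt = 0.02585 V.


Step 1: Compute Na*Nd/ni^2 = 7.97e+17 * 1.51e+15 / (1.5e10)^2 = 5.3488e+12
Step 2: ln(5.3488e+12) = 29.3079
Step 3: Vbi = 0.02585 * 29.3079 = 0.758 V

0.758


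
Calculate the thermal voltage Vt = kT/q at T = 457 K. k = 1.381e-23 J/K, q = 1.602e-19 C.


Step 1: kT = 1.381e-23 * 457 = 6.31117e-21 J
Step 2: Vt = kT/q = 6.31117e-21 / 1.602e-19
Step 3: Vt = 0.0394 V

0.0394


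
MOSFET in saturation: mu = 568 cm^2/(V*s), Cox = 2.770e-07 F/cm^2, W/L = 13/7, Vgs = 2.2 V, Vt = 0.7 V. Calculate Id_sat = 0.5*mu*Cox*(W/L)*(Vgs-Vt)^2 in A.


Step 1: Overdrive voltage Vov = Vgs - Vt = 2.2 - 0.7 = 1.5 V
Step 2: W/L = 13/7 = 1.85714
Step 3: Id = 0.5 * 568 * 2.770e-07 * 1.85714 * 1.5^2
Step 4: Id = 3.29e-04 A

3.29e-04


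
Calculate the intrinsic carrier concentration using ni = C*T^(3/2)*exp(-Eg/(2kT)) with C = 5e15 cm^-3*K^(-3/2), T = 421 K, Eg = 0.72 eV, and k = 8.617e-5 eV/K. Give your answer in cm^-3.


Step 1: Compute kT = 8.617e-5 * 421 = 0.03627757 eV
Step 2: Exponent = -Eg/(2kT) = -0.72/(2*0.03627757) = -9.92349
Step 3: T^(3/2) = 421^1.5 = 8638.20
Step 4: ni = 5e15 * 8638.20 * exp(-9.92349) = 2.12e+15 cm^-3

2.12e+15


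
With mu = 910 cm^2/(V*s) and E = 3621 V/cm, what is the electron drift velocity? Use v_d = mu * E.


Step 1: v_d = mu * E
Step 2: v_d = 910 * 3621 = 3295110
Step 3: v_d = 3.30e+06 cm/s

3.30e+06


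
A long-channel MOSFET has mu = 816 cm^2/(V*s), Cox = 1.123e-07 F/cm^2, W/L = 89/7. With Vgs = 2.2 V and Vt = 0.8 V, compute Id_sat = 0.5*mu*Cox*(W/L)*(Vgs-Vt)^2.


Step 1: Overdrive voltage Vov = Vgs - Vt = 2.2 - 0.8 = 1.4 V
Step 2: W/L = 89/7 = 12.7143
Step 3: Id = 0.5 * 816 * 1.123e-07 * 12.7143 * 1.4^2
Step 4: Id = 1.14e-03 A

1.14e-03


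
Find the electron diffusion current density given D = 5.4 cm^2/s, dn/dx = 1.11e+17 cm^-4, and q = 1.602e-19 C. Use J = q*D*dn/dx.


Step 1: J = q * D * (dn/dx)
Step 2: J = 1.602e-19 * 5.4 * 1.11e+17
Step 3: J = 9.60e-02 A/cm^2

9.60e-02


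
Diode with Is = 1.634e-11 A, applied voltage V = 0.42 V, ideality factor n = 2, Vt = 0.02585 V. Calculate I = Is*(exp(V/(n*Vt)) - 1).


Step 1: V/(n*Vt) = 0.42/(2*0.02585) = 8.1238
Step 2: exp(8.1238) = 3.3738e+03
Step 3: I = 1.634e-11 * (3.3738e+03 - 1) = 5.51e-08 A

5.51e-08


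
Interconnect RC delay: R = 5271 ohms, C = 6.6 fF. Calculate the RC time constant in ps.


Step 1: tau = R * C
Step 2: tau = 5271 * 6.6 fF = 5271 * 6.6e-15 F
Step 3: tau = 3.47886e-11 s = 34.7886 ps

34.7886


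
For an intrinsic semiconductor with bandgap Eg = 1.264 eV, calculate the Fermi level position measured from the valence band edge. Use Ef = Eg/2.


Step 1: For an intrinsic semiconductor, the Fermi level sits at midgap.
Step 2: Ef = Eg / 2 = 1.264 / 2 = 0.632 eV

0.632


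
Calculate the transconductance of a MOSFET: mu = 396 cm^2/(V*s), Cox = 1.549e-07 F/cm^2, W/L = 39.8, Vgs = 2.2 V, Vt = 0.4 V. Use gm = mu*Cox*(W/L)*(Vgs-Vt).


Step 1: Vov = Vgs - Vt = 2.2 - 0.4 = 1.8 V
Step 2: gm = mu * Cox * (W/L) * Vov
Step 3: gm = 396 * 1.549e-07 * 39.8 * 1.8 = 4.39e-03 S

4.39e-03


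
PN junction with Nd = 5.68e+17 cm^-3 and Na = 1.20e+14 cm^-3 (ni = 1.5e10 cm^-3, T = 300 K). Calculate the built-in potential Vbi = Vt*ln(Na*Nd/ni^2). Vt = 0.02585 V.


Step 1: Compute Na*Nd/ni^2 = 1.20e+14 * 5.68e+17 / (1.5e10)^2 = 3.0293e+11
Step 2: ln(3.0293e+11) = 26.4368
Step 3: Vbi = 0.02585 * 26.4368 = 0.683 V

0.683


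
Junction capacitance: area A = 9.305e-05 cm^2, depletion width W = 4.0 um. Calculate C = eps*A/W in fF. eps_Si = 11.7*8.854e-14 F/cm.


Step 1: eps_Si = 11.7 * 8.854e-14 = 1.035918e-12 F/cm
Step 2: W in cm = 4.0 * 1e-4 = 4.00e-04 cm
Step 3: C = 1.035918e-12 * 9.305e-05 / 4.00e-04 = 2.409804e-13 F
Step 4: C = 240.98 fF

240.98


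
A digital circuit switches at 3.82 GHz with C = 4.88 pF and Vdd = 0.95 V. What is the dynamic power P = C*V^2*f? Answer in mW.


Step 1: V^2 = 0.95^2 = 0.9025 V^2
Step 2: P = C*V^2*f = 4.88e-12 F * 0.9025 * 3.82e9 Hz
Step 3: P = 1.6824044e-02 W
Step 4: P = 16.824 mW

16.824


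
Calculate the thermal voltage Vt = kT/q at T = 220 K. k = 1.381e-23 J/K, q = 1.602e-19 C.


Step 1: kT = 1.381e-23 * 220 = 3.0382e-21 J
Step 2: Vt = kT/q = 3.0382e-21 / 1.602e-19
Step 3: Vt = 0.01897 V

0.01897


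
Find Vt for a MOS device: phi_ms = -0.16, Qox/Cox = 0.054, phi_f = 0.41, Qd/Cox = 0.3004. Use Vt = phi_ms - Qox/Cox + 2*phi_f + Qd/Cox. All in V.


Step 1: Vt = phi_ms - Qox/Cox + 2*phi_f + Qd/Cox
Step 2: Vt = -0.16 - 0.054 + 2*0.41 + 0.3004
Step 3: Vt = -0.16 - 0.054 + 0.82 + 0.3004
Step 4: Vt = 0.9064 V

0.9064


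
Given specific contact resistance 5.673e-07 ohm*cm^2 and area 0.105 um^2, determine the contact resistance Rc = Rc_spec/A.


Step 1: Convert area to cm^2: 0.105 um^2 = 1.0500e-09 cm^2
Step 2: Rc = Rc_spec / A = 5.673e-07 / 1.0500e-09
Step 3: Rc = 5.40e+02 ohms

5.40e+02


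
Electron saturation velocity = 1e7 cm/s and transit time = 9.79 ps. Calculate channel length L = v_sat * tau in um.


Step 1: tau in seconds = 9.79 ps * 1e-12 = 9.7900e-12 s
Step 2: L = v_sat * tau = 1e7 * 9.7900e-12 = 9.7900e-05 cm
Step 3: L in um = 9.7900e-05 * 1e4 = 0.979 um

0.979


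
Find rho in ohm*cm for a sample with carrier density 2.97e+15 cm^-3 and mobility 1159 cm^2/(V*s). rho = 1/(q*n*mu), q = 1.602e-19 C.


Step 1: sigma = q * n * mu = 1.602e-19 * 2.97e+15 * 1159 = 5.51445e-01 S/cm
Step 2: rho = 1 / sigma = 1 / 5.51445e-01 = 1.813 ohm*cm

1.813


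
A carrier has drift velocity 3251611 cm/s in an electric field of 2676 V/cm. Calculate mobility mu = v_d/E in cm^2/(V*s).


Step 1: mu = v_d / E
Step 2: mu = 3251611 / 2676
Step 3: mu = 1215.1 cm^2/(V*s)

1215.1


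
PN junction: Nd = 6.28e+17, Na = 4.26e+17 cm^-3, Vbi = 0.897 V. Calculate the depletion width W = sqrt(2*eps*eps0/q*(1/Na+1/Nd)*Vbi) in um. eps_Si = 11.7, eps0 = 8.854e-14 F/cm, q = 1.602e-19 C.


Step 1: 1/Na + 1/Nd = 1/4.26e+17 + 1/6.28e+17 = 3.93977e-18
Step 2: 2*eps*eps0/q = 2*11.7*8.854e-14/1.602e-19 = 1.293281e+07
Step 3: W^2 = 1.293281e+07 * 3.93977e-18 * 0.897 = 4.57042e-11
Step 4: W = sqrt(4.57042e-11) = 6.760e-06 cm = 0.0676 um

0.0676


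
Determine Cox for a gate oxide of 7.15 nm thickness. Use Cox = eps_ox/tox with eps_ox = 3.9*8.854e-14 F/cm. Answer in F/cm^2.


Step 1: eps_ox = 3.9 * 8.854e-14 = 3.45306e-13 F/cm
Step 2: tox in cm = 7.15 nm * 1e-7 = 7.1500e-07 cm
Step 3: Cox = 3.45306e-13 / 7.1500e-07 = 4.83e-07 F/cm^2

4.83e-07


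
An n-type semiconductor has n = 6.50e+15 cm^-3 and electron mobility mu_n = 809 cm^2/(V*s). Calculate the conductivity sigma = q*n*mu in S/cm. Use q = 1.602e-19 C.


Step 1: sigma = q * n * mu
Step 2: sigma = 1.602e-19 * 6.50e+15 * 809
Step 3: sigma = 8.424e-01 S/cm

8.424e-01


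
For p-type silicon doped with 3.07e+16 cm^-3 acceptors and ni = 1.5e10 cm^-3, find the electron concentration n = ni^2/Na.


Step 1: Majority hole concentration p ≈ Na = 3.07e+16 cm^-3
Step 2: n = ni^2 / Na = (1.5e10)^2 / 3.07e+16
Step 3: n = 7.33e+03 cm^-3

7.33e+03


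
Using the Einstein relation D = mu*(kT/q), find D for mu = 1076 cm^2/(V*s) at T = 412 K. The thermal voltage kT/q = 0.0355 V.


Step 1: D = mu * (kT/q)
Step 2: D = 1076 * 0.0355
Step 3: D = 38.2 cm^2/s

38.2


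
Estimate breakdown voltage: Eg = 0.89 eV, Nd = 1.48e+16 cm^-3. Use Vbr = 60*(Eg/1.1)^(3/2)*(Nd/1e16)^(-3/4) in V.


Step 1: Eg/1.1 = 0.89/1.1 = 0.809091
Step 2: (Eg/1.1)^1.5 = 0.809091^1.5 = 0.727773
Step 3: (Nd/1e16)^(-0.75) = (1.48)^(-0.75) = 0.745253
Step 4: Vbr = 60 * 0.727773 * 0.745253 = 32.5 V

32.5


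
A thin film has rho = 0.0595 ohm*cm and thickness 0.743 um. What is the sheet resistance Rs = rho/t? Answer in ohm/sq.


Step 1: Convert thickness to cm: t = 0.743 um = 7.4300e-05 cm
Step 2: Rs = rho / t = 0.0595 / 7.4300e-05
Step 3: Rs = 800.8 ohm/sq

800.8


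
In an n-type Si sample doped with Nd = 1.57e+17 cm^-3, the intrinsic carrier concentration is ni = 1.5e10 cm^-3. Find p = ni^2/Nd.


Step 1: Since Nd >> ni, n ≈ Nd = 1.57e+17 cm^-3
Step 2: p = ni^2 / n = (1.5e10)^2 / 1.57e+17
Step 3: p = 2.25e20 / 1.57e+17 = 1.43e+03 cm^-3

1.43e+03


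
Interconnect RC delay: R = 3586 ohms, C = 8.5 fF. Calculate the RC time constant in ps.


Step 1: tau = R * C
Step 2: tau = 3586 * 8.5 fF = 3586 * 8.5e-15 F
Step 3: tau = 3.0481e-11 s = 30.481 ps

30.481


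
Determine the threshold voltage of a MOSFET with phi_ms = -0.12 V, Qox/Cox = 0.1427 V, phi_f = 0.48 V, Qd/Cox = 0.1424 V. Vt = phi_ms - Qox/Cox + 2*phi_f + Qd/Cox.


Step 1: Vt = phi_ms - Qox/Cox + 2*phi_f + Qd/Cox
Step 2: Vt = -0.12 - 0.1427 + 2*0.48 + 0.1424
Step 3: Vt = -0.12 - 0.1427 + 0.96 + 0.1424
Step 4: Vt = 0.8397 V

0.8397


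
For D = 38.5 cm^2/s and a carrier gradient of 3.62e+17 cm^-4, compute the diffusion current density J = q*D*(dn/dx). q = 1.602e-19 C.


Step 1: J = q * D * (dn/dx)
Step 2: J = 1.602e-19 * 38.5 * 3.62e+17
Step 3: J = 2.23e+00 A/cm^2

2.23e+00


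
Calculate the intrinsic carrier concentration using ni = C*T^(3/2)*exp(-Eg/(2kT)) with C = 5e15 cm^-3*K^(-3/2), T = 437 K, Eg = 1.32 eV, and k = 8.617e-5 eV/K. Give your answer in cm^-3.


Step 1: Compute kT = 8.617e-5 * 437 = 0.03765629 eV
Step 2: Exponent = -Eg/(2kT) = -1.32/(2*0.03765629) = -17.52695
Step 3: T^(3/2) = 437^1.5 = 9135.29
Step 4: ni = 5e15 * 9135.29 * exp(-17.52695) = 1.12e+12 cm^-3

1.12e+12


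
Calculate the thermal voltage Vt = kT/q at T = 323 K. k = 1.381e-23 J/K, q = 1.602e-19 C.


Step 1: kT = 1.381e-23 * 323 = 4.46063e-21 J
Step 2: Vt = kT/q = 4.46063e-21 / 1.602e-19
Step 3: Vt = 0.02784 V

0.02784


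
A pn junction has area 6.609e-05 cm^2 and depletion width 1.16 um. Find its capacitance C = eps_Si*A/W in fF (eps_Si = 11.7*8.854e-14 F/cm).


Step 1: eps_Si = 11.7 * 8.854e-14 = 1.035918e-12 F/cm
Step 2: W in cm = 1.16 * 1e-4 = 1.16e-04 cm
Step 3: C = 1.035918e-12 * 6.609e-05 / 1.16e-04 = 5.902054e-13 F
Step 4: C = 590.21 fF

590.21


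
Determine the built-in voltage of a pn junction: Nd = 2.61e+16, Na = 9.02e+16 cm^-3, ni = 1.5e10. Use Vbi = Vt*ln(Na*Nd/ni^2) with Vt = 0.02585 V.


Step 1: Compute Na*Nd/ni^2 = 9.02e+16 * 2.61e+16 / (1.5e10)^2 = 1.0463e+13
Step 2: ln(1.0463e+13) = 29.9789
Step 3: Vbi = 0.02585 * 29.9789 = 0.775 V

0.775


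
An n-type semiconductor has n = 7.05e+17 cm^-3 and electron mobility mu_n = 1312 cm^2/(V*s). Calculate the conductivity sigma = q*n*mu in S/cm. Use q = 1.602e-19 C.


Step 1: sigma = q * n * mu
Step 2: sigma = 1.602e-19 * 7.05e+17 * 1312
Step 3: sigma = 1.482e+02 S/cm

1.482e+02
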